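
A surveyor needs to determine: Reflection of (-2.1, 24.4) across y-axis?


Reflection over y-axis: (x,y) -> (-x,y)
(-2.1, 24.4) -> (2.1, 24.4)

(2.1, 24.4)


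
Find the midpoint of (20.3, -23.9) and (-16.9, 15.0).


M = ((20.3+(-16.9))/2, ((-23.9)+15)/2)
= (1.7, -4.45)

(1.7, -4.45)


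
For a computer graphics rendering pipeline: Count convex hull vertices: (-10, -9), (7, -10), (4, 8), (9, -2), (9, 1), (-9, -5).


Convex hull vertices (CCW): (-10, -9), (7, -10), (9, -2), (9, 1), (4, 8), (-9, -5)
Count = 6

6


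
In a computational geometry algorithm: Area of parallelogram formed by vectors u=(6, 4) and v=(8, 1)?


|u x v| = |6*1 - 4*8|
= |6 - 32| = 26

26


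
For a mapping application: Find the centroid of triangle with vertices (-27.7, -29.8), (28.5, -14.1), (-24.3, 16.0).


Centroid = ((x_A+x_B+x_C)/3, (y_A+y_B+y_C)/3)
= (((-27.7)+28.5+(-24.3))/3, ((-29.8)+(-14.1)+16)/3)
= (-7.8333, -9.3)

(-7.8333, -9.3)


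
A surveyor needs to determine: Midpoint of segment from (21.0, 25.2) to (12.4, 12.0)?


M = ((21+12.4)/2, (25.2+12)/2)
= (16.7, 18.6)

(16.7, 18.6)


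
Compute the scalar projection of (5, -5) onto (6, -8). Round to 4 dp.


u.v = 70, |v| = sqrt(100) = 10
Scalar projection = u.v / |v| = 70 / sqrt(100) = 7

7


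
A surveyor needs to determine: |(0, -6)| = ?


|u| = sqrt(0^2 + (-6)^2) = sqrt(36) = 6

6


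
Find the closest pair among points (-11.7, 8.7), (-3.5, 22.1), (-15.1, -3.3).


d(P0,P1) = 15.7099, d(P0,P2) = 12.4724, d(P1,P2) = 27.9235
Closest: P0 and P2

Closest pair: (-11.7, 8.7) and (-15.1, -3.3), distance = 12.4724


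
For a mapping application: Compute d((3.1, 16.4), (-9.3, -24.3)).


dx=-12.4, dy=-40.7
d^2 = (-12.4)^2 + (-40.7)^2 = 1810.25
d = sqrt(1810.25) = 42.547

42.547


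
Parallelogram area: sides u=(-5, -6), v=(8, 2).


|u x v| = |(-5)*2 - (-6)*8|
= |(-10) - (-48)| = 38

38


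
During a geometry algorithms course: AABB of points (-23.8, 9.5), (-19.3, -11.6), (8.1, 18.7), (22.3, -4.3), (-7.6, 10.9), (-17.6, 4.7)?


x range: [-23.8, 22.3]
y range: [-11.6, 18.7]
Bounding box: (-23.8,-11.6) to (22.3,18.7)

(-23.8,-11.6) to (22.3,18.7)


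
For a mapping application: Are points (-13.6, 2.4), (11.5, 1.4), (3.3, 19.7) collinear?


Cross product: (11.5-(-13.6))*(19.7-2.4) - (1.4-2.4)*(3.3-(-13.6))
= 451.13

No, not collinear


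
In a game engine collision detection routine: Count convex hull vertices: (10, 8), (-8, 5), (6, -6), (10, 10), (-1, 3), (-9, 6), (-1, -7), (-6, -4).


Convex hull vertices (CCW): (-9, 6), (-6, -4), (-1, -7), (6, -6), (10, 8), (10, 10)
Count = 6

6


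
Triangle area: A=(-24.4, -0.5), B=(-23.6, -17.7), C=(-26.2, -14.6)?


Area = |x_A(y_B-y_C) + x_B(y_C-y_A) + x_C(y_A-y_B)|/2
= |75.64 + 332.76 + (-450.64)|/2
= 42.24/2 = 21.12

21.12


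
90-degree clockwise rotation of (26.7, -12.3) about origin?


90° CW: (x,y) -> (y, -x)
(26.7,-12.3) -> (-12.3, -26.7)

(-12.3, -26.7)


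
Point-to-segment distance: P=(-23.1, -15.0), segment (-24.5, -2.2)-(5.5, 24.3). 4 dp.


Project P onto AB: t = 0 (clamped to [0,1])
Closest point on segment: (-24.5, -2.2)
Distance: 12.8763

12.8763


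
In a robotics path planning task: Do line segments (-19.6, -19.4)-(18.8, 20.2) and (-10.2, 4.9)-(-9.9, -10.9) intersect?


Cross products: d1=-155.81, d2=462.79, d3=560.88, d4=-57.72
d1*d2 < 0 and d3*d4 < 0? yes

Yes, they intersect


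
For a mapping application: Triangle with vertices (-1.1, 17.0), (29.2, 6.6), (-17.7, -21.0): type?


Side lengths squared: AB^2=1026.25, BC^2=2961.37, CA^2=1719.56
Sorted: [1026.25, 1719.56, 2961.37]
By sides: Scalene, By angles: Obtuse

Scalene, Obtuse


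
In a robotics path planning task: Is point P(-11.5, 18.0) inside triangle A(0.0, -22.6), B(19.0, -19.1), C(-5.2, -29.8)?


Cross products: AB x AP = 811.65, BC x BP = -1224.17, CA x CP = 293.92
All same sign? no

No, outside


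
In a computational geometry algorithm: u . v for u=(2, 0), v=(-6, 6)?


u . v = u_x*v_x + u_y*v_y = 2*(-6) + 0*6
= (-12) + 0 = -12

-12


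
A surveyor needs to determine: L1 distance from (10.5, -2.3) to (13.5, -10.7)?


|10.5-13.5| + |(-2.3)-(-10.7)| = 3 + 8.4 = 11.4

11.4


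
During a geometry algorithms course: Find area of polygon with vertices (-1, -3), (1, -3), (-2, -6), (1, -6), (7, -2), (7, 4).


Shoelace sum: ((-1)*(-3) - 1*(-3)) + (1*(-6) - (-2)*(-3)) + ((-2)*(-6) - 1*(-6)) + (1*(-2) - 7*(-6)) + (7*4 - 7*(-2)) + (7*(-3) - (-1)*4)
= 77
Area = |77|/2 = 38.5

38.5


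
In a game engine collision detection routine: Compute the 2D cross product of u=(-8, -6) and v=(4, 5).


u x v = u_x*v_y - u_y*v_x = (-8)*5 - (-6)*4
= (-40) - (-24) = -16

-16


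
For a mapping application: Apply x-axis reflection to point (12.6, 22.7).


Reflection over x-axis: (x,y) -> (x,-y)
(12.6, 22.7) -> (12.6, -22.7)

(12.6, -22.7)


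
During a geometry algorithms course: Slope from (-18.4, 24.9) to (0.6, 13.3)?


slope = (y2-y1)/(x2-x1) = (13.3-24.9)/(0.6-(-18.4)) = (-11.6)/19 = -0.6105

-0.6105


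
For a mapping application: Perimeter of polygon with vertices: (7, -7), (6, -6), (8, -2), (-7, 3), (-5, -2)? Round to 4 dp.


Sides: (7, -7)->(6, -6): sqrt(2) = 1.414214, (6, -6)->(8, -2): sqrt(20) = 4.472136, (8, -2)->(-7, 3): sqrt(250) = 15.811388, (-7, 3)->(-5, -2): sqrt(29) = 5.385165, (-5, -2)->(7, -7): sqrt(169) = 13
Sum = 40.082903
Perimeter = 40.0829

40.0829


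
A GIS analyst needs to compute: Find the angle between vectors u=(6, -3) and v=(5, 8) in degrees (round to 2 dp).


u.v = 6, |u| = sqrt(45) = 6.7082, |v| = sqrt(89) = 9.434
cos(theta) = u.v/(|u||v|) = 6/sqrt(4005) = 0.094809
theta = acos(0.094809) = 84.56 degrees

84.56 degrees


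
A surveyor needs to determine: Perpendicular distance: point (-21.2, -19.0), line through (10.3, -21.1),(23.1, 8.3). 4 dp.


|cross product| = 952.98
|line direction| = sqrt(1028.2) = 32.0656
Distance = 952.98/sqrt(1028.2) = 29.7197

29.7197


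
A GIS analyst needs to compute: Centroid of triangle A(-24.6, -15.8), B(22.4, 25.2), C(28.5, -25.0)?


Centroid = ((x_A+x_B+x_C)/3, (y_A+y_B+y_C)/3)
= (((-24.6)+22.4+28.5)/3, ((-15.8)+25.2+(-25))/3)
= (8.7667, -5.2)

(8.7667, -5.2)


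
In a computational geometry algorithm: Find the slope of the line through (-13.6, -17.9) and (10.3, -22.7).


slope = (y2-y1)/(x2-x1) = ((-22.7)-(-17.9))/(10.3-(-13.6)) = (-4.8)/23.9 = -0.2008

-0.2008


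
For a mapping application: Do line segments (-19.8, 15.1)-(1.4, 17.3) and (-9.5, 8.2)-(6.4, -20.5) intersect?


Cross products: d1=-185.9, d2=457.52, d3=-168.94, d4=-812.36
d1*d2 < 0 and d3*d4 < 0? no

No, they don't intersect


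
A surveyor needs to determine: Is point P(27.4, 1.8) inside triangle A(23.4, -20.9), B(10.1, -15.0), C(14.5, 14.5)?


Cross products: AB x AP = -325.51, BC x BP = -436.43, CA x CP = 343.63
All same sign? no

No, outside


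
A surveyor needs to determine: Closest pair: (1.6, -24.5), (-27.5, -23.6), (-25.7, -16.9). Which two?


d(P0,P1) = 29.1139, d(P0,P2) = 28.3381, d(P1,P2) = 6.9376
Closest: P1 and P2

Closest pair: (-27.5, -23.6) and (-25.7, -16.9), distance = 6.9376


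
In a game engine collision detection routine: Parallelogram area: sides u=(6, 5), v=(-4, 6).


|u x v| = |6*6 - 5*(-4)|
= |36 - (-20)| = 56

56


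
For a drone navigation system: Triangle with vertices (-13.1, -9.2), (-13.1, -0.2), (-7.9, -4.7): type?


Side lengths squared: AB^2=81, BC^2=47.29, CA^2=47.29
Sorted: [47.29, 47.29, 81]
By sides: Isosceles, By angles: Acute

Isosceles, Acute


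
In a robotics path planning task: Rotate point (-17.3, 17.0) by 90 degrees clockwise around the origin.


90° CW: (x,y) -> (y, -x)
(-17.3,17) -> (17, 17.3)

(17, 17.3)


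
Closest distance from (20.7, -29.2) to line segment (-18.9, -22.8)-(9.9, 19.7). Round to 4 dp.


Project P onto AB: t = 0.3295 (clamped to [0,1])
Closest point on segment: (-9.4102, -8.7959)
Distance: 36.3724

36.3724


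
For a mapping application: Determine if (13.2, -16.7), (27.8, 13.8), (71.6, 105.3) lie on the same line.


Cross product: (27.8-13.2)*(105.3-(-16.7)) - (13.8-(-16.7))*(71.6-13.2)
= 0

Yes, collinear


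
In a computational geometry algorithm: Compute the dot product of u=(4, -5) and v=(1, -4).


u . v = u_x*v_x + u_y*v_y = 4*1 + (-5)*(-4)
= 4 + 20 = 24

24


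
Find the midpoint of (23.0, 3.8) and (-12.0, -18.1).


M = ((23+(-12))/2, (3.8+(-18.1))/2)
= (5.5, -7.15)

(5.5, -7.15)


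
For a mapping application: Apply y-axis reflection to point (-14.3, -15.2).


Reflection over y-axis: (x,y) -> (-x,y)
(-14.3, -15.2) -> (14.3, -15.2)

(14.3, -15.2)


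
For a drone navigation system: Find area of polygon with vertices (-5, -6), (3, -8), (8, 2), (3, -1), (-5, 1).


Shoelace sum: ((-5)*(-8) - 3*(-6)) + (3*2 - 8*(-8)) + (8*(-1) - 3*2) + (3*1 - (-5)*(-1)) + ((-5)*(-6) - (-5)*1)
= 147
Area = |147|/2 = 73.5

73.5


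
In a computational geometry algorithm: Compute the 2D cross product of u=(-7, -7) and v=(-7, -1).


u x v = u_x*v_y - u_y*v_x = (-7)*(-1) - (-7)*(-7)
= 7 - 49 = -42

-42


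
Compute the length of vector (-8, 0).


|u| = sqrt((-8)^2 + 0^2) = sqrt(64) = 8

8


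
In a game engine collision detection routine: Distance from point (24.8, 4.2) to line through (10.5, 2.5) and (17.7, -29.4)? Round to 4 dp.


|cross product| = 468.41
|line direction| = sqrt(1069.45) = 32.7024
Distance = 468.41/sqrt(1069.45) = 14.3234

14.3234


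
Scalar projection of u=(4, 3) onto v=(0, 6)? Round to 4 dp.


u.v = 18, |v| = sqrt(36) = 6
Scalar projection = u.v / |v| = 18 / sqrt(36) = 3

3


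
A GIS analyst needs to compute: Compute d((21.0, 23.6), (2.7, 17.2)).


dx=-18.3, dy=-6.4
d^2 = (-18.3)^2 + (-6.4)^2 = 375.85
d = sqrt(375.85) = 19.3869

19.3869


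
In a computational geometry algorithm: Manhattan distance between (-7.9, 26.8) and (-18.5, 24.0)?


|(-7.9)-(-18.5)| + |26.8-24| = 10.6 + 2.8 = 13.4

13.4


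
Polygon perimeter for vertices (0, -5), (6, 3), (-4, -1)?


Sides: (0, -5)->(6, 3): sqrt(100) = 10, (6, 3)->(-4, -1): sqrt(116) = 10.77033, (-4, -1)->(0, -5): sqrt(32) = 5.656854
Sum = 26.427184
Perimeter = 26.4272

26.4272


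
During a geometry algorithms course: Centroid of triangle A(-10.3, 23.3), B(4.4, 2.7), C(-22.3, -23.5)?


Centroid = ((x_A+x_B+x_C)/3, (y_A+y_B+y_C)/3)
= (((-10.3)+4.4+(-22.3))/3, (23.3+2.7+(-23.5))/3)
= (-9.4, 0.8333)

(-9.4, 0.8333)


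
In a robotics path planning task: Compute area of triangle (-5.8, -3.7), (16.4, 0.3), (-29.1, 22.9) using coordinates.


Area = |x_A(y_B-y_C) + x_B(y_C-y_A) + x_C(y_A-y_B)|/2
= |131.08 + 436.24 + 116.4|/2
= 683.72/2 = 341.86

341.86


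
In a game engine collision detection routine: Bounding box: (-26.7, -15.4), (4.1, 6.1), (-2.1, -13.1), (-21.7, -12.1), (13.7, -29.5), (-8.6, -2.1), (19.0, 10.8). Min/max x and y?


x range: [-26.7, 19]
y range: [-29.5, 10.8]
Bounding box: (-26.7,-29.5) to (19,10.8)

(-26.7,-29.5) to (19,10.8)


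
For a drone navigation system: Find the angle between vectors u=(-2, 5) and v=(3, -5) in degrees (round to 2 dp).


u.v = -31, |u| = sqrt(29) = 5.3852, |v| = sqrt(34) = 5.831
cos(theta) = u.v/(|u||v|) = -31/sqrt(986) = -0.987241
theta = acos(-0.987241) = 170.84 degrees

170.84 degrees


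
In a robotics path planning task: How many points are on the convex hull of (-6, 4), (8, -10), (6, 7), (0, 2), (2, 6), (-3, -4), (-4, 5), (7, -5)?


Convex hull vertices (CCW): (-6, 4), (-3, -4), (8, -10), (6, 7), (-4, 5)
Count = 5

5


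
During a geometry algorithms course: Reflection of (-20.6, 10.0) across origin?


Reflection over origin: (x,y) -> (-x,-y)
(-20.6, 10) -> (20.6, -10)

(20.6, -10)


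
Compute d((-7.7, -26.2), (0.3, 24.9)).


dx=8, dy=51.1
d^2 = 8^2 + 51.1^2 = 2675.21
d = sqrt(2675.21) = 51.7224

51.7224


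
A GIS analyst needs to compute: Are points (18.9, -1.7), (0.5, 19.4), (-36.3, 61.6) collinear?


Cross product: (0.5-18.9)*(61.6-(-1.7)) - (19.4-(-1.7))*((-36.3)-18.9)
= 0

Yes, collinear


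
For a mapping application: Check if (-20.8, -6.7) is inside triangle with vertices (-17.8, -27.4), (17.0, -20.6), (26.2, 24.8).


Cross products: AB x AP = 740.76, BC x BP = 1844, CA x CP = -1067.4
All same sign? no

No, outside


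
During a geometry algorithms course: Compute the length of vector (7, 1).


|u| = sqrt(7^2 + 1^2) = sqrt(50) = 7.0711

7.0711


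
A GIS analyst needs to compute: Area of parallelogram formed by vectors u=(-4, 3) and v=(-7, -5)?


|u x v| = |(-4)*(-5) - 3*(-7)|
= |20 - (-21)| = 41

41


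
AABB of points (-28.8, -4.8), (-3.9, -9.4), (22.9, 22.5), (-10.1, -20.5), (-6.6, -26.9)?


x range: [-28.8, 22.9]
y range: [-26.9, 22.5]
Bounding box: (-28.8,-26.9) to (22.9,22.5)

(-28.8,-26.9) to (22.9,22.5)


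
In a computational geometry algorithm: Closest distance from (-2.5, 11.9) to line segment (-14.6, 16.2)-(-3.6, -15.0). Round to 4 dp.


Project P onto AB: t = 0.2442 (clamped to [0,1])
Closest point on segment: (-11.9138, 8.581)
Distance: 9.9818

9.9818


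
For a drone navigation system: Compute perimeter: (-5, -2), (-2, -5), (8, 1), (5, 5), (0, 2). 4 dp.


Sides: (-5, -2)->(-2, -5): sqrt(18) = 4.242641, (-2, -5)->(8, 1): sqrt(136) = 11.661904, (8, 1)->(5, 5): sqrt(25) = 5, (5, 5)->(0, 2): sqrt(34) = 5.830952, (0, 2)->(-5, -2): sqrt(41) = 6.403124
Sum = 33.138621
Perimeter = 33.1386

33.1386


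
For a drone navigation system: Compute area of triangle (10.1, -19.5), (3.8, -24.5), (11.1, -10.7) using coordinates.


Area = |x_A(y_B-y_C) + x_B(y_C-y_A) + x_C(y_A-y_B)|/2
= |(-139.38) + 33.44 + 55.5|/2
= 50.44/2 = 25.22

25.22


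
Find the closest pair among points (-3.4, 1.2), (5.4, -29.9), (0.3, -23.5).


d(P0,P1) = 32.321, d(P0,P2) = 24.9756, d(P1,P2) = 8.1835
Closest: P1 and P2

Closest pair: (5.4, -29.9) and (0.3, -23.5), distance = 8.1835


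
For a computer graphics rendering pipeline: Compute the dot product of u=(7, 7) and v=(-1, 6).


u . v = u_x*v_x + u_y*v_y = 7*(-1) + 7*6
= (-7) + 42 = 35

35


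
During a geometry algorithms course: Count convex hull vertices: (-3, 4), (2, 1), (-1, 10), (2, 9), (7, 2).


Convex hull vertices (CCW): (-3, 4), (2, 1), (7, 2), (2, 9), (-1, 10)
Count = 5

5


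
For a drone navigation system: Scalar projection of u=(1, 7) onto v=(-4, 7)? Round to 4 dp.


u.v = 45, |v| = sqrt(65) = 8.0623
Scalar projection = u.v / |v| = 45 / sqrt(65) = 5.5816

5.5816


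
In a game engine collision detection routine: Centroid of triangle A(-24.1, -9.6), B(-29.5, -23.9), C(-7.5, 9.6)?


Centroid = ((x_A+x_B+x_C)/3, (y_A+y_B+y_C)/3)
= (((-24.1)+(-29.5)+(-7.5))/3, ((-9.6)+(-23.9)+9.6)/3)
= (-20.3667, -7.9667)

(-20.3667, -7.9667)


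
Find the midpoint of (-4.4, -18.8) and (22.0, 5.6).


M = (((-4.4)+22)/2, ((-18.8)+5.6)/2)
= (8.8, -6.6)

(8.8, -6.6)


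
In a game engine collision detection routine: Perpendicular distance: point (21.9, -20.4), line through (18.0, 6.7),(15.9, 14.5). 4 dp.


|cross product| = 26.49
|line direction| = sqrt(65.25) = 8.0777
Distance = 26.49/sqrt(65.25) = 3.2794

3.2794


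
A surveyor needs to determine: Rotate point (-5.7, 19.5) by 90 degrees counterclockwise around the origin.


90° CCW: (x,y) -> (-y, x)
(-5.7,19.5) -> (-19.5, -5.7)

(-19.5, -5.7)


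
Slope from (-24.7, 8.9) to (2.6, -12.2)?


slope = (y2-y1)/(x2-x1) = ((-12.2)-8.9)/(2.6-(-24.7)) = (-21.1)/27.3 = -0.7729

-0.7729


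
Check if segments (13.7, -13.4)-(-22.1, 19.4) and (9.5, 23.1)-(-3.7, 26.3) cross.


Cross products: d1=468.36, d2=149.96, d3=-1168.94, d4=-850.54
d1*d2 < 0 and d3*d4 < 0? no

No, they don't intersect


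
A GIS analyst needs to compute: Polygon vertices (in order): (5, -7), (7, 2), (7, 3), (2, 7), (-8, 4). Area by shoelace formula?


Shoelace sum: (5*2 - 7*(-7)) + (7*3 - 7*2) + (7*7 - 2*3) + (2*4 - (-8)*7) + ((-8)*(-7) - 5*4)
= 209
Area = |209|/2 = 104.5

104.5


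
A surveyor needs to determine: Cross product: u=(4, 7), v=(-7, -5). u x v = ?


u x v = u_x*v_y - u_y*v_x = 4*(-5) - 7*(-7)
= (-20) - (-49) = 29

29


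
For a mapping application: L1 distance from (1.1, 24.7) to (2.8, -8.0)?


|1.1-2.8| + |24.7-(-8)| = 1.7 + 32.7 = 34.4

34.4


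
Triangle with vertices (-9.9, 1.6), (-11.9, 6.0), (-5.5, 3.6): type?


Side lengths squared: AB^2=23.36, BC^2=46.72, CA^2=23.36
Sorted: [23.36, 23.36, 46.72]
By sides: Isosceles, By angles: Right

Isosceles, Right


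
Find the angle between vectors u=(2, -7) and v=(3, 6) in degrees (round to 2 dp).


u.v = -36, |u| = sqrt(53) = 7.2801, |v| = sqrt(45) = 6.7082
cos(theta) = u.v/(|u||v|) = -36/sqrt(2385) = -0.737154
theta = acos(-0.737154) = 137.49 degrees

137.49 degrees


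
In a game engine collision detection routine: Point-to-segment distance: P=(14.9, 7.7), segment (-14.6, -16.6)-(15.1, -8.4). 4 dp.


Project P onto AB: t = 1 (clamped to [0,1])
Closest point on segment: (15.1, -8.4)
Distance: 16.1012

16.1012


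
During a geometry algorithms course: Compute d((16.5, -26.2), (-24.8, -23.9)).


dx=-41.3, dy=2.3
d^2 = (-41.3)^2 + 2.3^2 = 1710.98
d = sqrt(1710.98) = 41.364

41.364


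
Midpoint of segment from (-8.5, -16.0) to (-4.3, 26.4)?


M = (((-8.5)+(-4.3))/2, ((-16)+26.4)/2)
= (-6.4, 5.2)

(-6.4, 5.2)


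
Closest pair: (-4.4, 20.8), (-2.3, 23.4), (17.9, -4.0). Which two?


d(P0,P1) = 3.3422, d(P0,P2) = 33.3516, d(P1,P2) = 34.0412
Closest: P0 and P1

Closest pair: (-4.4, 20.8) and (-2.3, 23.4), distance = 3.3422


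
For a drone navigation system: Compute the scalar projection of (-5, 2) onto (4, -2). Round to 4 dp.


u.v = -24, |v| = sqrt(20) = 4.4721
Scalar projection = u.v / |v| = -24 / sqrt(20) = -5.3666

-5.3666


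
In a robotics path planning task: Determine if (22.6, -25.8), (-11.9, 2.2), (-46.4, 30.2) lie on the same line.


Cross product: ((-11.9)-22.6)*(30.2-(-25.8)) - (2.2-(-25.8))*((-46.4)-22.6)
= 0

Yes, collinear


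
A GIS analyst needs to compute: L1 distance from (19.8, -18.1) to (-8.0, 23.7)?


|19.8-(-8)| + |(-18.1)-23.7| = 27.8 + 41.8 = 69.6

69.6


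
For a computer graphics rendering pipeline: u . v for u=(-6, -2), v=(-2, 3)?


u . v = u_x*v_x + u_y*v_y = (-6)*(-2) + (-2)*3
= 12 + (-6) = 6

6


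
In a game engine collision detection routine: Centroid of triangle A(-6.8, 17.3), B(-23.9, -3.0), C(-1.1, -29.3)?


Centroid = ((x_A+x_B+x_C)/3, (y_A+y_B+y_C)/3)
= (((-6.8)+(-23.9)+(-1.1))/3, (17.3+(-3)+(-29.3))/3)
= (-10.6, -5)

(-10.6, -5)


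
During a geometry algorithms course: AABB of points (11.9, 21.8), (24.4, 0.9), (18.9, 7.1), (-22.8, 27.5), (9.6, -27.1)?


x range: [-22.8, 24.4]
y range: [-27.1, 27.5]
Bounding box: (-22.8,-27.1) to (24.4,27.5)

(-22.8,-27.1) to (24.4,27.5)


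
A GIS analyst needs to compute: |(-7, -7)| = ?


|u| = sqrt((-7)^2 + (-7)^2) = sqrt(98) = 9.8995

9.8995


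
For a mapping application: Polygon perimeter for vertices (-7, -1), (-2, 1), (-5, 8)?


Sides: (-7, -1)->(-2, 1): sqrt(29) = 5.385165, (-2, 1)->(-5, 8): sqrt(58) = 7.615773, (-5, 8)->(-7, -1): sqrt(85) = 9.219544
Sum = 22.220482
Perimeter = 22.2205

22.2205


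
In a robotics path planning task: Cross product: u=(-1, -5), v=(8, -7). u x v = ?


u x v = u_x*v_y - u_y*v_x = (-1)*(-7) - (-5)*8
= 7 - (-40) = 47

47


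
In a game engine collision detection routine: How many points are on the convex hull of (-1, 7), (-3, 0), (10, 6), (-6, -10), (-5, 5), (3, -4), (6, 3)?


Convex hull vertices (CCW): (-6, -10), (3, -4), (10, 6), (-1, 7), (-5, 5)
Count = 5

5


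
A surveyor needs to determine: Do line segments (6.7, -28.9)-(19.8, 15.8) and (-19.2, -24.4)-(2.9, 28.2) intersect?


Cross products: d1=-1461.79, d2=-1162.98, d3=1216.68, d4=917.87
d1*d2 < 0 and d3*d4 < 0? no

No, they don't intersect


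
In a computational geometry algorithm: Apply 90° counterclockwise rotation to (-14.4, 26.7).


90° CCW: (x,y) -> (-y, x)
(-14.4,26.7) -> (-26.7, -14.4)

(-26.7, -14.4)


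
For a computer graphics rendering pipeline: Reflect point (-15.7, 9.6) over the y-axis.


Reflection over y-axis: (x,y) -> (-x,y)
(-15.7, 9.6) -> (15.7, 9.6)

(15.7, 9.6)


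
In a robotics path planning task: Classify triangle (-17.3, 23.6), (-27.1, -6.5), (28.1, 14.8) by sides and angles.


Side lengths squared: AB^2=1002.05, BC^2=3500.73, CA^2=2138.6
Sorted: [1002.05, 2138.6, 3500.73]
By sides: Scalene, By angles: Obtuse

Scalene, Obtuse


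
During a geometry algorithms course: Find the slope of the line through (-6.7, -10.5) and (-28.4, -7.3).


slope = (y2-y1)/(x2-x1) = ((-7.3)-(-10.5))/((-28.4)-(-6.7)) = 3.2/(-21.7) = -0.1475

-0.1475


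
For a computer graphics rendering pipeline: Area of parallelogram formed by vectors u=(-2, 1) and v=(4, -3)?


|u x v| = |(-2)*(-3) - 1*4|
= |6 - 4| = 2

2


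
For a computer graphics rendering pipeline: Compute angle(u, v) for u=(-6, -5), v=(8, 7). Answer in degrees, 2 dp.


u.v = -83, |u| = sqrt(61) = 7.8102, |v| = sqrt(113) = 10.6301
cos(theta) = u.v/(|u||v|) = -83/sqrt(6893) = -0.99971
theta = acos(-0.99971) = 178.62 degrees

178.62 degrees


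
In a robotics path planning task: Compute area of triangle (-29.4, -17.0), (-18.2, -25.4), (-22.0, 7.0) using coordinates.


Area = |x_A(y_B-y_C) + x_B(y_C-y_A) + x_C(y_A-y_B)|/2
= |952.56 + (-436.8) + (-184.8)|/2
= 330.96/2 = 165.48

165.48


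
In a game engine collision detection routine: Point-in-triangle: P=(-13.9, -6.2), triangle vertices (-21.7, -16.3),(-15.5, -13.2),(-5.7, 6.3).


Cross products: AB x AP = 38.44, BC x BP = 37.4, CA x CP = 14.68
All same sign? yes

Yes, inside


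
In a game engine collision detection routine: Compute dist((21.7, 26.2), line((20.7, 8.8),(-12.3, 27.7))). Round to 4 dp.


|cross product| = 593.1
|line direction| = sqrt(1446.21) = 38.0291
Distance = 593.1/sqrt(1446.21) = 15.596

15.596


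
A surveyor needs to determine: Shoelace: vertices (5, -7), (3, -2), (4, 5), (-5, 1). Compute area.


Shoelace sum: (5*(-2) - 3*(-7)) + (3*5 - 4*(-2)) + (4*1 - (-5)*5) + ((-5)*(-7) - 5*1)
= 93
Area = |93|/2 = 46.5

46.5


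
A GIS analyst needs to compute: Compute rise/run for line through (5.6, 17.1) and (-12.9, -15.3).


slope = (y2-y1)/(x2-x1) = ((-15.3)-17.1)/((-12.9)-5.6) = (-32.4)/(-18.5) = 1.7514

1.7514


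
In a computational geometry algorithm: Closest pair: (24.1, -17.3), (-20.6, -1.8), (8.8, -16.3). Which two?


d(P0,P1) = 47.3111, d(P0,P2) = 15.3326, d(P1,P2) = 32.7812
Closest: P0 and P2

Closest pair: (24.1, -17.3) and (8.8, -16.3), distance = 15.3326


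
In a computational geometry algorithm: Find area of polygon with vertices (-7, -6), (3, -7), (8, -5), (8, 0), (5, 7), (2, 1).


Shoelace sum: ((-7)*(-7) - 3*(-6)) + (3*(-5) - 8*(-7)) + (8*0 - 8*(-5)) + (8*7 - 5*0) + (5*1 - 2*7) + (2*(-6) - (-7)*1)
= 190
Area = |190|/2 = 95

95


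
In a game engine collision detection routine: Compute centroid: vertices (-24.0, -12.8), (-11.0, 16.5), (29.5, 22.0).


Centroid = ((x_A+x_B+x_C)/3, (y_A+y_B+y_C)/3)
= (((-24)+(-11)+29.5)/3, ((-12.8)+16.5+22)/3)
= (-1.8333, 8.5667)

(-1.8333, 8.5667)


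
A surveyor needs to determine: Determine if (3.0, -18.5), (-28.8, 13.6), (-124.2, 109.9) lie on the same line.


Cross product: ((-28.8)-3)*(109.9-(-18.5)) - (13.6-(-18.5))*((-124.2)-3)
= 0

Yes, collinear


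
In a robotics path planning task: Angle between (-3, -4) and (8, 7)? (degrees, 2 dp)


u.v = -52, |u| = sqrt(25) = 5, |v| = sqrt(113) = 10.6301
cos(theta) = u.v/(|u||v|) = -52/sqrt(2825) = -0.97835
theta = acos(-0.97835) = 168.06 degrees

168.06 degrees


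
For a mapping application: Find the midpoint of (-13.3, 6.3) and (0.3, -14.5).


M = (((-13.3)+0.3)/2, (6.3+(-14.5))/2)
= (-6.5, -4.1)

(-6.5, -4.1)


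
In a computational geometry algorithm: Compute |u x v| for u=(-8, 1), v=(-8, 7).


|u x v| = |(-8)*7 - 1*(-8)|
= |(-56) - (-8)| = 48

48


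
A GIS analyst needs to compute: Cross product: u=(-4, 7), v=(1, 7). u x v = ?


u x v = u_x*v_y - u_y*v_x = (-4)*7 - 7*1
= (-28) - 7 = -35

-35


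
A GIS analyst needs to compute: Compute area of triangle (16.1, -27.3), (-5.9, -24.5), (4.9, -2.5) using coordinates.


Area = |x_A(y_B-y_C) + x_B(y_C-y_A) + x_C(y_A-y_B)|/2
= |(-354.2) + (-146.32) + (-13.72)|/2
= 514.24/2 = 257.12

257.12


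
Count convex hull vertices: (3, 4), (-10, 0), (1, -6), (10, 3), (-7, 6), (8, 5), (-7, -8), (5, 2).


Convex hull vertices (CCW): (-10, 0), (-7, -8), (1, -6), (10, 3), (8, 5), (-7, 6)
Count = 6

6


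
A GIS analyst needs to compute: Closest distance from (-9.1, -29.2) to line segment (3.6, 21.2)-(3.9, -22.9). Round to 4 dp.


Project P onto AB: t = 1 (clamped to [0,1])
Closest point on segment: (3.9, -22.9)
Distance: 14.4461

14.4461


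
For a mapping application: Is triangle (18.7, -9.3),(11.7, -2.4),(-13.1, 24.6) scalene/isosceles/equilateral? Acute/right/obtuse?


Side lengths squared: AB^2=96.61, BC^2=1344.04, CA^2=2160.45
Sorted: [96.61, 1344.04, 2160.45]
By sides: Scalene, By angles: Obtuse

Scalene, Obtuse


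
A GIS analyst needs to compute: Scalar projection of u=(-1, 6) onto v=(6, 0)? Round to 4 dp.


u.v = -6, |v| = sqrt(36) = 6
Scalar projection = u.v / |v| = -6 / sqrt(36) = -1

-1


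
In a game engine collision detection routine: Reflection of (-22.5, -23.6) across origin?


Reflection over origin: (x,y) -> (-x,-y)
(-22.5, -23.6) -> (22.5, 23.6)

(22.5, 23.6)


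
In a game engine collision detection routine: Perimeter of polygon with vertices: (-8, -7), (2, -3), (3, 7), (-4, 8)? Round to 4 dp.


Sides: (-8, -7)->(2, -3): sqrt(116) = 10.77033, (2, -3)->(3, 7): sqrt(101) = 10.049876, (3, 7)->(-4, 8): sqrt(50) = 7.071068, (-4, 8)->(-8, -7): sqrt(241) = 15.524175
Sum = 43.415449
Perimeter = 43.4154

43.4154


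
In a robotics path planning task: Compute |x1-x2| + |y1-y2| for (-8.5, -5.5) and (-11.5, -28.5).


|(-8.5)-(-11.5)| + |(-5.5)-(-28.5)| = 3 + 23 = 26

26


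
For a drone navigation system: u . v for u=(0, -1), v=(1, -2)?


u . v = u_x*v_x + u_y*v_y = 0*1 + (-1)*(-2)
= 0 + 2 = 2

2


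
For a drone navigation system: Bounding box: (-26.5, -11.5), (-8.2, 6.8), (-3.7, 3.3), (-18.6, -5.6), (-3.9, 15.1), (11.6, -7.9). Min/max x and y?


x range: [-26.5, 11.6]
y range: [-11.5, 15.1]
Bounding box: (-26.5,-11.5) to (11.6,15.1)

(-26.5,-11.5) to (11.6,15.1)


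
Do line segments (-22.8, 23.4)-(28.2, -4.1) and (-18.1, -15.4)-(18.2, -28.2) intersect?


Cross products: d1=1348.28, d2=1002.83, d3=-1849.55, d4=-1504.1
d1*d2 < 0 and d3*d4 < 0? no

No, they don't intersect


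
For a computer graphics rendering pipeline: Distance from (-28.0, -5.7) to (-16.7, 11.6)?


dx=11.3, dy=17.3
d^2 = 11.3^2 + 17.3^2 = 426.98
d = sqrt(426.98) = 20.6635

20.6635


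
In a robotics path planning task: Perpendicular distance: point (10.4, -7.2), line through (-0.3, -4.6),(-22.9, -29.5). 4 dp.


|cross product| = 325.19
|line direction| = sqrt(1130.77) = 33.6269
Distance = 325.19/sqrt(1130.77) = 9.6705

9.6705


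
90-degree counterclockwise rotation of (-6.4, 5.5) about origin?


90° CCW: (x,y) -> (-y, x)
(-6.4,5.5) -> (-5.5, -6.4)

(-5.5, -6.4)


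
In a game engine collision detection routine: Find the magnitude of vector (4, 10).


|u| = sqrt(4^2 + 10^2) = sqrt(116) = 10.7703

10.7703


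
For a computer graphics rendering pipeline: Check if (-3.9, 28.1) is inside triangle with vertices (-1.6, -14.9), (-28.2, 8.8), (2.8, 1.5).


Cross products: AB x AP = -1089.29, BC x BP = 775.69, CA x CP = -226.92
All same sign? no

No, outside


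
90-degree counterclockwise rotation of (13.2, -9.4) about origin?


90° CCW: (x,y) -> (-y, x)
(13.2,-9.4) -> (9.4, 13.2)

(9.4, 13.2)


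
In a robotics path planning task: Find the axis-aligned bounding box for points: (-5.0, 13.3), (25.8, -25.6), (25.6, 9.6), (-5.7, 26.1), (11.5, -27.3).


x range: [-5.7, 25.8]
y range: [-27.3, 26.1]
Bounding box: (-5.7,-27.3) to (25.8,26.1)

(-5.7,-27.3) to (25.8,26.1)


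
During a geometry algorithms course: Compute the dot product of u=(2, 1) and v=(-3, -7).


u . v = u_x*v_x + u_y*v_y = 2*(-3) + 1*(-7)
= (-6) + (-7) = -13

-13


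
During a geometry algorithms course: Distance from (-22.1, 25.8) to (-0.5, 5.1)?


dx=21.6, dy=-20.7
d^2 = 21.6^2 + (-20.7)^2 = 895.05
d = sqrt(895.05) = 29.9174

29.9174


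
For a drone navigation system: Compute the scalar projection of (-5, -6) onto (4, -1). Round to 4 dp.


u.v = -14, |v| = sqrt(17) = 4.1231
Scalar projection = u.v / |v| = -14 / sqrt(17) = -3.3955

-3.3955


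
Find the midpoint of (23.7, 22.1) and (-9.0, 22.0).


M = ((23.7+(-9))/2, (22.1+22)/2)
= (7.35, 22.05)

(7.35, 22.05)


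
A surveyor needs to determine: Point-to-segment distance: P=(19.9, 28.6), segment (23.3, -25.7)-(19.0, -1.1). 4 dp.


Project P onto AB: t = 1 (clamped to [0,1])
Closest point on segment: (19, -1.1)
Distance: 29.7136

29.7136


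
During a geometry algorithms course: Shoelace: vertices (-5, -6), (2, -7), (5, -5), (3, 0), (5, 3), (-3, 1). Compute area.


Shoelace sum: ((-5)*(-7) - 2*(-6)) + (2*(-5) - 5*(-7)) + (5*0 - 3*(-5)) + (3*3 - 5*0) + (5*1 - (-3)*3) + ((-3)*(-6) - (-5)*1)
= 133
Area = |133|/2 = 66.5

66.5


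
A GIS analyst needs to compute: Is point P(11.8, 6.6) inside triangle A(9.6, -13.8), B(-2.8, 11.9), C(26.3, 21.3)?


Cross products: AB x AP = -309.5, BC x BP = -291.47, CA x CP = -263.46
All same sign? yes

Yes, inside


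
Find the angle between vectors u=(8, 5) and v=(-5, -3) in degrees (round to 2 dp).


u.v = -55, |u| = sqrt(89) = 9.434, |v| = sqrt(34) = 5.831
cos(theta) = u.v/(|u||v|) = -55/sqrt(3026) = -0.999835
theta = acos(-0.999835) = 178.96 degrees

178.96 degrees


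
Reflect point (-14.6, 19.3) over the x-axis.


Reflection over x-axis: (x,y) -> (x,-y)
(-14.6, 19.3) -> (-14.6, -19.3)

(-14.6, -19.3)


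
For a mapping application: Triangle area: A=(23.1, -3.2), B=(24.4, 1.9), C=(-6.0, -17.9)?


Area = |x_A(y_B-y_C) + x_B(y_C-y_A) + x_C(y_A-y_B)|/2
= |457.38 + (-358.68) + 30.6|/2
= 129.3/2 = 64.65

64.65


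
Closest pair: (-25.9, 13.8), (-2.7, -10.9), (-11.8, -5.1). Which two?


d(P0,P1) = 33.887, d(P0,P2) = 23.5801, d(P1,P2) = 10.7912
Closest: P1 and P2

Closest pair: (-2.7, -10.9) and (-11.8, -5.1), distance = 10.7912


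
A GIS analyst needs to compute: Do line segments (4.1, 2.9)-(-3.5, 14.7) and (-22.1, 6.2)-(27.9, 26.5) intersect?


Cross products: d1=-696.86, d2=47.42, d3=284.08, d4=-460.2
d1*d2 < 0 and d3*d4 < 0? yes

Yes, they intersect


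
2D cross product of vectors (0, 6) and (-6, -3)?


u x v = u_x*v_y - u_y*v_x = 0*(-3) - 6*(-6)
= 0 - (-36) = 36

36


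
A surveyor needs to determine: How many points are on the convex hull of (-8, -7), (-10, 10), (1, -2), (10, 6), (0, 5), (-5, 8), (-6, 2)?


Convex hull vertices (CCW): (-10, 10), (-8, -7), (1, -2), (10, 6)
Count = 4

4


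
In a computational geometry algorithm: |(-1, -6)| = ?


|u| = sqrt((-1)^2 + (-6)^2) = sqrt(37) = 6.0828

6.0828


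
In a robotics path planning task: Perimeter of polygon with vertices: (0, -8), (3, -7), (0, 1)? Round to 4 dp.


Sides: (0, -8)->(3, -7): sqrt(10) = 3.162278, (3, -7)->(0, 1): sqrt(73) = 8.544004, (0, 1)->(0, -8): sqrt(81) = 9
Sum = 20.706282
Perimeter = 20.7063

20.7063


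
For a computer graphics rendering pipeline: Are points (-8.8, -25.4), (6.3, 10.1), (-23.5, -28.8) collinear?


Cross product: (6.3-(-8.8))*((-28.8)-(-25.4)) - (10.1-(-25.4))*((-23.5)-(-8.8))
= 470.51

No, not collinear


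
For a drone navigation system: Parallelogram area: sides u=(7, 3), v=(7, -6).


|u x v| = |7*(-6) - 3*7|
= |(-42) - 21| = 63

63


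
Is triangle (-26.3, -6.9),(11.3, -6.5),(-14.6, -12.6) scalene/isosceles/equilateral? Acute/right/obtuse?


Side lengths squared: AB^2=1413.92, BC^2=708.02, CA^2=169.38
Sorted: [169.38, 708.02, 1413.92]
By sides: Scalene, By angles: Obtuse

Scalene, Obtuse


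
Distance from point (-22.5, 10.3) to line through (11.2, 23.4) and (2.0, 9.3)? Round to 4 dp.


|cross product| = 354.65
|line direction| = sqrt(283.45) = 16.836
Distance = 354.65/sqrt(283.45) = 21.065

21.065


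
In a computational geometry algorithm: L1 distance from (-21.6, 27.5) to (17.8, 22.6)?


|(-21.6)-17.8| + |27.5-22.6| = 39.4 + 4.9 = 44.3

44.3


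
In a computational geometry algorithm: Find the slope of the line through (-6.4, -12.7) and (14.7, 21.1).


slope = (y2-y1)/(x2-x1) = (21.1-(-12.7))/(14.7-(-6.4)) = 33.8/21.1 = 1.6019

1.6019


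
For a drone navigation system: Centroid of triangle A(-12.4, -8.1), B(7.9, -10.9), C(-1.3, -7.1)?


Centroid = ((x_A+x_B+x_C)/3, (y_A+y_B+y_C)/3)
= (((-12.4)+7.9+(-1.3))/3, ((-8.1)+(-10.9)+(-7.1))/3)
= (-1.9333, -8.7)

(-1.9333, -8.7)


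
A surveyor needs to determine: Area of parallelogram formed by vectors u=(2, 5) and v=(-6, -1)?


|u x v| = |2*(-1) - 5*(-6)|
= |(-2) - (-30)| = 28

28


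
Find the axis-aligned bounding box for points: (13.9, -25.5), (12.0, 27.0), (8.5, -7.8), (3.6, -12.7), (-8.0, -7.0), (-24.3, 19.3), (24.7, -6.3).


x range: [-24.3, 24.7]
y range: [-25.5, 27]
Bounding box: (-24.3,-25.5) to (24.7,27)

(-24.3,-25.5) to (24.7,27)


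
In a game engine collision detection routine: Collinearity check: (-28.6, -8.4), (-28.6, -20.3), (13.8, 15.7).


Cross product: ((-28.6)-(-28.6))*(15.7-(-8.4)) - ((-20.3)-(-8.4))*(13.8-(-28.6))
= 504.56

No, not collinear


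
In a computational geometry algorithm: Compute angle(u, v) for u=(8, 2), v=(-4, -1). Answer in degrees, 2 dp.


u.v = -34, |u| = sqrt(68) = 8.2462, |v| = sqrt(17) = 4.1231
cos(theta) = u.v/(|u||v|) = -34/sqrt(1156) = -1
theta = acos(-1) = 180 degrees

180 degrees


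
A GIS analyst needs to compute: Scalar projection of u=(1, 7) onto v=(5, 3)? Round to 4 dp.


u.v = 26, |v| = sqrt(34) = 5.831
Scalar projection = u.v / |v| = 26 / sqrt(34) = 4.459

4.459


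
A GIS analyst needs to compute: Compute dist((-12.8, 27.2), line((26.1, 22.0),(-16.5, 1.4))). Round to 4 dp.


|cross product| = 1022.86
|line direction| = sqrt(2239.12) = 47.3193
Distance = 1022.86/sqrt(2239.12) = 21.6161

21.6161


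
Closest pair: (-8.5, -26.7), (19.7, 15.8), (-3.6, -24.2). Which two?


d(P0,P1) = 51.0048, d(P0,P2) = 5.5009, d(P1,P2) = 46.2914
Closest: P0 and P2

Closest pair: (-8.5, -26.7) and (-3.6, -24.2), distance = 5.5009


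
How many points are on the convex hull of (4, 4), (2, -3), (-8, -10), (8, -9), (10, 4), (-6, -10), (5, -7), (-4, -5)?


Convex hull vertices (CCW): (-8, -10), (-6, -10), (8, -9), (10, 4), (4, 4), (-4, -5)
Count = 6

6


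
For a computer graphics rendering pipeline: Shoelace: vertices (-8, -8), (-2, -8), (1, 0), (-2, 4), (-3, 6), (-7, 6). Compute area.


Shoelace sum: ((-8)*(-8) - (-2)*(-8)) + ((-2)*0 - 1*(-8)) + (1*4 - (-2)*0) + ((-2)*6 - (-3)*4) + ((-3)*6 - (-7)*6) + ((-7)*(-8) - (-8)*6)
= 188
Area = |188|/2 = 94

94


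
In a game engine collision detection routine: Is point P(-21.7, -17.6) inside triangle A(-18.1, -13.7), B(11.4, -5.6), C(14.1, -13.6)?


Cross products: AB x AP = -85.89, BC x BP = -297.2, CA x CP = 125.22
All same sign? no

No, outside


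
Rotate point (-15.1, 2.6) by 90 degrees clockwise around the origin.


90° CW: (x,y) -> (y, -x)
(-15.1,2.6) -> (2.6, 15.1)

(2.6, 15.1)


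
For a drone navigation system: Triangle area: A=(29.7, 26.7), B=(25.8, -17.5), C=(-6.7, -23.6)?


Area = |x_A(y_B-y_C) + x_B(y_C-y_A) + x_C(y_A-y_B)|/2
= |181.17 + (-1297.74) + (-296.14)|/2
= 1412.71/2 = 706.355

706.355


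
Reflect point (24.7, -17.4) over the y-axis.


Reflection over y-axis: (x,y) -> (-x,y)
(24.7, -17.4) -> (-24.7, -17.4)

(-24.7, -17.4)


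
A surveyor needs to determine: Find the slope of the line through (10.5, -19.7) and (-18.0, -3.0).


slope = (y2-y1)/(x2-x1) = ((-3)-(-19.7))/((-18)-10.5) = 16.7/(-28.5) = -0.586

-0.586


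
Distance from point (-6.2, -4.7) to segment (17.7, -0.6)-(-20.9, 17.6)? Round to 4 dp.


Project P onto AB: t = 0.4656 (clamped to [0,1])
Closest point on segment: (-0.2715, 7.8736)
Distance: 13.9012

13.9012


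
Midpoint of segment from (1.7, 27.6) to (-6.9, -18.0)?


M = ((1.7+(-6.9))/2, (27.6+(-18))/2)
= (-2.6, 4.8)

(-2.6, 4.8)


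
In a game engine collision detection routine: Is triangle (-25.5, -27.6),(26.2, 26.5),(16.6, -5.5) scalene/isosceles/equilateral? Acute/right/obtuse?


Side lengths squared: AB^2=5599.7, BC^2=1116.16, CA^2=2260.82
Sorted: [1116.16, 2260.82, 5599.7]
By sides: Scalene, By angles: Obtuse

Scalene, Obtuse


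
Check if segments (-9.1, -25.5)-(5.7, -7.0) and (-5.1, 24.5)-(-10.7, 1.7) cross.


Cross products: d1=188.8, d2=422.64, d3=666, d4=432.16
d1*d2 < 0 and d3*d4 < 0? no

No, they don't intersect


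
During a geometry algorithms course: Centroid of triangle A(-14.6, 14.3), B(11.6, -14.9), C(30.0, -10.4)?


Centroid = ((x_A+x_B+x_C)/3, (y_A+y_B+y_C)/3)
= (((-14.6)+11.6+30)/3, (14.3+(-14.9)+(-10.4))/3)
= (9, -3.6667)

(9, -3.6667)


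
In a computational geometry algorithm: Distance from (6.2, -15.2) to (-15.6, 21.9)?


dx=-21.8, dy=37.1
d^2 = (-21.8)^2 + 37.1^2 = 1851.65
d = sqrt(1851.65) = 43.0308

43.0308


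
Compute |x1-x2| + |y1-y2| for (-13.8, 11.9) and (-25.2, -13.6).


|(-13.8)-(-25.2)| + |11.9-(-13.6)| = 11.4 + 25.5 = 36.9

36.9


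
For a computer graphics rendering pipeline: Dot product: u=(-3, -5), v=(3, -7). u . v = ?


u . v = u_x*v_x + u_y*v_y = (-3)*3 + (-5)*(-7)
= (-9) + 35 = 26

26


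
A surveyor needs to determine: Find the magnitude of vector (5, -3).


|u| = sqrt(5^2 + (-3)^2) = sqrt(34) = 5.831

5.831


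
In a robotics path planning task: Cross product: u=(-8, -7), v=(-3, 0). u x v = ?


u x v = u_x*v_y - u_y*v_x = (-8)*0 - (-7)*(-3)
= 0 - 21 = -21

-21


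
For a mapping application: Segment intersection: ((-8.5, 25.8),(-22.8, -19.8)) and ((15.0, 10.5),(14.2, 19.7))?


Cross products: d1=203.96, d2=372, d3=1290.39, d4=1122.35
d1*d2 < 0 and d3*d4 < 0? no

No, they don't intersect


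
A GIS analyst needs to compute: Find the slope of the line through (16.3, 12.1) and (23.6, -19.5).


slope = (y2-y1)/(x2-x1) = ((-19.5)-12.1)/(23.6-16.3) = (-31.6)/7.3 = -4.3288

-4.3288


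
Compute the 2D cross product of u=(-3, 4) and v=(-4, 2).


u x v = u_x*v_y - u_y*v_x = (-3)*2 - 4*(-4)
= (-6) - (-16) = 10

10


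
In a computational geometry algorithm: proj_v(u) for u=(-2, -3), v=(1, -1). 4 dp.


u.v = 1, |v| = sqrt(2) = 1.4142
Scalar projection = u.v / |v| = 1 / sqrt(2) = 0.7071

0.7071


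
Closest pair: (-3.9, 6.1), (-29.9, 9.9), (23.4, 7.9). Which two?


d(P0,P1) = 26.2762, d(P0,P2) = 27.3593, d(P1,P2) = 53.3375
Closest: P0 and P1

Closest pair: (-3.9, 6.1) and (-29.9, 9.9), distance = 26.2762


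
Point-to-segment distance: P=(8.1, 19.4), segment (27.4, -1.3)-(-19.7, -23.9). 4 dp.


Project P onto AB: t = 0.1617 (clamped to [0,1])
Closest point on segment: (19.7856, -4.9536)
Distance: 27.0121

27.0121


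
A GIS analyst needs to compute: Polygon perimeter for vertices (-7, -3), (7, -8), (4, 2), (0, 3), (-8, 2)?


Sides: (-7, -3)->(7, -8): sqrt(221) = 14.866069, (7, -8)->(4, 2): sqrt(109) = 10.440307, (4, 2)->(0, 3): sqrt(17) = 4.123106, (0, 3)->(-8, 2): sqrt(65) = 8.062258, (-8, 2)->(-7, -3): sqrt(26) = 5.09902
Sum = 42.59076
Perimeter = 42.5908

42.5908


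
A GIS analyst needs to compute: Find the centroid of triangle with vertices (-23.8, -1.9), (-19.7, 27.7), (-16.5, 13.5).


Centroid = ((x_A+x_B+x_C)/3, (y_A+y_B+y_C)/3)
= (((-23.8)+(-19.7)+(-16.5))/3, ((-1.9)+27.7+13.5)/3)
= (-20, 13.1)

(-20, 13.1)
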